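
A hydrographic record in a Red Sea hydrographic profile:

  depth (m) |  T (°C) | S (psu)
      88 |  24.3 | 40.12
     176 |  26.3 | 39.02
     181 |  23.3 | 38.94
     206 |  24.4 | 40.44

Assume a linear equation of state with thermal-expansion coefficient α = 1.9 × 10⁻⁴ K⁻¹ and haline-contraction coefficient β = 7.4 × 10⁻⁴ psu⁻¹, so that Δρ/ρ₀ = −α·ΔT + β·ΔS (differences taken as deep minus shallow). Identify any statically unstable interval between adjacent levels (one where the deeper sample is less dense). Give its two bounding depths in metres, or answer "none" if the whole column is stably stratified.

88–176 m

Evaluate Δρ/ρ₀ = −αΔT + βΔS across each adjacent pair:
  88–176 m: −αΔT+βΔS = −(1.9 × 10⁻⁴)(+2.0)+(7.4 × 10⁻⁴)(-1.10) = -1.2 × 10⁻³ → UNSTABLE
  176–181 m: −αΔT+βΔS = −(1.9 × 10⁻⁴)(-3.0)+(7.4 × 10⁻⁴)(-0.08) = 5.1 × 10⁻⁴ → stable
  181–206 m: −αΔT+βΔS = −(1.9 × 10⁻⁴)(+1.1)+(7.4 × 10⁻⁴)(+1.50) = 9.0 × 10⁻⁴ → stable
The 88–176 m interval has Δρ < 0: lighter water underlies denser water.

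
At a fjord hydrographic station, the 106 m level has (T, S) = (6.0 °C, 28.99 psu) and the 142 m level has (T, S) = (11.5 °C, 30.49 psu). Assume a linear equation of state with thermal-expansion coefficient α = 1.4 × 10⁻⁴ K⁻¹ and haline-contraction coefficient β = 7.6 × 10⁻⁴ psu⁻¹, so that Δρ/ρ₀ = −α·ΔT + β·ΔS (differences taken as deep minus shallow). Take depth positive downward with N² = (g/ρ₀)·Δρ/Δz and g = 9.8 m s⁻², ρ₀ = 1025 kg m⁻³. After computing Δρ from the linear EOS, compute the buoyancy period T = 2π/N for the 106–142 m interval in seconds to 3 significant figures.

ΔT = +5.5 K, ΔS = +1.50 psu (deep − shallow).
Δρ/ρ₀ = −αΔT + βΔS = -7.70 × 10⁻⁴ + 1.14 × 10⁻³ = 3.70 × 10⁻⁴, so Δρ ≈ 0.3792 kg m⁻³.
N² = (g/ρ₀)·Δρ/Δz = g·(Δρ/ρ₀)/Δz = 9.8 × 3.70 × 10⁻⁴ / 36 = 1.0072 × 10⁻⁴ s⁻².
N = √(1.0072 × 10⁻⁴) = 0.010036 rad s⁻¹ → T = 2π/N = 626.06 s ≈ 626 s.

626 s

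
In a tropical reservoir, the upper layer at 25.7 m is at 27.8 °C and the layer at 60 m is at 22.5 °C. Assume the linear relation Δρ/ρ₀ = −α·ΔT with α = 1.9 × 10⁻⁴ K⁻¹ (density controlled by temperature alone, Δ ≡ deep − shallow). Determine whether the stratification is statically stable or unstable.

stable

ΔT = 22.5 − 27.8 = -5.3 K, so Δρ/ρ₀ = −αΔT = 1.007 × 10⁻³.
Δρ/ρ₀ > 0, so Δρ > 0: deeper water is denser → statically stable.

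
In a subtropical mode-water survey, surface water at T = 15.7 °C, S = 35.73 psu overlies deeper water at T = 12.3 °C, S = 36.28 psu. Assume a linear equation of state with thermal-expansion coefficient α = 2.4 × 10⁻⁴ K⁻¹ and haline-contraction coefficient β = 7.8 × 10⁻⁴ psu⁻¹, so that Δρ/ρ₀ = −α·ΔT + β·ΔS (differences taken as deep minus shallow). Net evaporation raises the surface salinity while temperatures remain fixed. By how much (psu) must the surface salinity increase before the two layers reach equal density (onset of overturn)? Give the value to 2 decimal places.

1.60 psu

Neutral buoyancy requires −α(T_deep − T_surf) + β(S_deep − S_surf′) = 0.
S_surf′ = S_deep − (α/β)·ΔT = 36.28 − (2.4 × 10⁻⁴/7.8 × 10⁻⁴)·(-3.4) = 37.3262 psu.
Increase required: 37.3262 − 35.73 = 1.5962 psu.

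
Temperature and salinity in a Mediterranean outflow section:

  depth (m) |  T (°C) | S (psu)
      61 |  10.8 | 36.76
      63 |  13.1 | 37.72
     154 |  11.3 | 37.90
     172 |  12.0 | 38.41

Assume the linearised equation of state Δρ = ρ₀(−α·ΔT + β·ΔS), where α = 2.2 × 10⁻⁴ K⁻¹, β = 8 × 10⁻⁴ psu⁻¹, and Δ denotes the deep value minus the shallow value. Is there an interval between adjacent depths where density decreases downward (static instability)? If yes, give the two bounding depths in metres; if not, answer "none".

none

Evaluate Δρ/ρ₀ = −αΔT + βΔS across each adjacent pair:
  61–63 m: −αΔT+βΔS = −(2.2 × 10⁻⁴)(+2.3)+(8 × 10⁻⁴)(+0.96) = 2.6 × 10⁻⁴ → stable
  63–154 m: −αΔT+βΔS = −(2.2 × 10⁻⁴)(-1.8)+(8 × 10⁻⁴)(+0.18) = 5.4 × 10⁻⁴ → stable
  154–172 m: −αΔT+βΔS = −(2.2 × 10⁻⁴)(+0.7)+(8 × 10⁻⁴)(+0.51) = 2.5 × 10⁻⁴ → stable
Every interval has Δρ > 0: the column is stably stratified throughout.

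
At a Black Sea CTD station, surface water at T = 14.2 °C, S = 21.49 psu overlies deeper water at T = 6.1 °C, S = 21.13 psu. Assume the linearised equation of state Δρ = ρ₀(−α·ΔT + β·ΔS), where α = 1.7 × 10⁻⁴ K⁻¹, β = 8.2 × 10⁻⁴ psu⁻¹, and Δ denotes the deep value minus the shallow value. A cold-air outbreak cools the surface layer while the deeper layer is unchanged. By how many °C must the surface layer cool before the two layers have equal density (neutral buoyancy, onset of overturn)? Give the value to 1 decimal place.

Neutral buoyancy requires Δρ = 0, i.e. −α(T_deep − T_surf′) + β(S_deep − S_surf) = 0.
T_surf′ = T_deep − (β/α)·ΔS = 6.1 − (8.2 × 10⁻⁴/1.7 × 10⁻⁴)·(-0.36) = 7.836 °C.
Cooling required: 14.2 − (7.836) = 6.364 °C.

6.4 °C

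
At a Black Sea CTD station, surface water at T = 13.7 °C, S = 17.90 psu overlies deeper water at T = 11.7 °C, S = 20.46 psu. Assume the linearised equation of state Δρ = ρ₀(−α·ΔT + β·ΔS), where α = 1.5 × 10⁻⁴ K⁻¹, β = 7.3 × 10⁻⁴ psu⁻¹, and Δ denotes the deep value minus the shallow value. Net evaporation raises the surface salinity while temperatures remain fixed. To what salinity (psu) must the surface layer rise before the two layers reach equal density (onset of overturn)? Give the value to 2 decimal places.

20.87 psu

Neutral buoyancy requires −α(T_deep − T_surf) + β(S_deep − S_surf′) = 0.
S_surf′ = S_deep − (α/β)·ΔT = 20.46 − (1.5 × 10⁻⁴/7.3 × 10⁻⁴)·(-2.0) = 20.8710 psu.
Increase required: 20.8710 − 17.90 = 2.9710 psu.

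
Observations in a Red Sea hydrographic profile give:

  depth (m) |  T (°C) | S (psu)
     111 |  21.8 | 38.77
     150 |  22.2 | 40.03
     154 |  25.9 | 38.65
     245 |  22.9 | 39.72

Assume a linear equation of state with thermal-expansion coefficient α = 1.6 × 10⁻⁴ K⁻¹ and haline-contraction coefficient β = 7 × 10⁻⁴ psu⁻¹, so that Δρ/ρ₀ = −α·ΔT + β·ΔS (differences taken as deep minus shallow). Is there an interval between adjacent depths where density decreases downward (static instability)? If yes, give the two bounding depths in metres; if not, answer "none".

Evaluate Δρ/ρ₀ = −αΔT + βΔS across each adjacent pair:
  111–150 m: −αΔT+βΔS = −(1.6 × 10⁻⁴)(+0.4)+(7 × 10⁻⁴)(+1.26) = 8.2 × 10⁻⁴ → stable
  150–154 m: −αΔT+βΔS = −(1.6 × 10⁻⁴)(+3.7)+(7 × 10⁻⁴)(-1.38) = -1.6 × 10⁻³ → UNSTABLE
  154–245 m: −αΔT+βΔS = −(1.6 × 10⁻⁴)(-3.0)+(7 × 10⁻⁴)(+1.07) = 1.2 × 10⁻³ → stable
The 150–154 m interval has Δρ < 0: lighter water underlies denser water.

150–154 m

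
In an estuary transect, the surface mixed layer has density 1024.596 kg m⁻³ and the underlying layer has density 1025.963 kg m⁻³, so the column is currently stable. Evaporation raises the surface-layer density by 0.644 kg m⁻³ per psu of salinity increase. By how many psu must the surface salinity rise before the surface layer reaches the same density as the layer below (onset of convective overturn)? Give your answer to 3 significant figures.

Density deficit of the surface layer: 1025.963 − 1024.596 = 1.367 kg m⁻³.
Required change = 1.367 / 0.644 = 2.12 psu.

2.12 psu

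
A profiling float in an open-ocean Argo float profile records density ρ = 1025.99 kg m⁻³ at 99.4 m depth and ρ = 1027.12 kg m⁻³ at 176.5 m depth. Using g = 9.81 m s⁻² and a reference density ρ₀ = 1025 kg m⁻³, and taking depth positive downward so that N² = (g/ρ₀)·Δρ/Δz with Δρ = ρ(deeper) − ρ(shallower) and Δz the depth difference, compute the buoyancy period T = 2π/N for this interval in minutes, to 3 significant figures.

Δρ = 1027.12 − 1025.99 = 1.13 kg m⁻³ over Δz = 176.5 − 99.4 = 77.1 m.
N² = (9.81/1025) × (1.13/77.1) = 1.4027 × 10⁻⁴ s⁻².
N = √(1.4027 × 10⁻⁴) = 0.011844 rad s⁻¹, so T = 2π/N = 530.50 s = 8.8417 min ≈ 8.84 min.

8.84 min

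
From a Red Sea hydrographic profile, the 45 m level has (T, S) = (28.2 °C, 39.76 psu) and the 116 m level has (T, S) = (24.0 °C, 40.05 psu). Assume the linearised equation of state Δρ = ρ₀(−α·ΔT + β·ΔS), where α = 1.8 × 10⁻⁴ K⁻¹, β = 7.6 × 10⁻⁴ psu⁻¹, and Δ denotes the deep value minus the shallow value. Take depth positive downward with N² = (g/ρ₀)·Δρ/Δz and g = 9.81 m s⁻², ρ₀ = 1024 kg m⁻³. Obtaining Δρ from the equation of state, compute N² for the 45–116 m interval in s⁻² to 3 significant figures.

1.35 × 10⁻⁴ s⁻²

ΔT = -4.2 K, ΔS = +0.29 psu (deep − shallow).
Δρ/ρ₀ = −αΔT + βΔS = 7.56 × 10⁻⁴ + 2.204 × 10⁻⁴ = 9.764 × 10⁻⁴, so Δρ ≈ 0.9998 kg m⁻³.
N² = (g/ρ₀)·Δρ/Δz = g·(Δρ/ρ₀)/Δz = 9.81 × 9.764 × 10⁻⁴ / 71 = 1.3491 × 10⁻⁴ s⁻² ≈ 1.35 × 10⁻⁴ s⁻².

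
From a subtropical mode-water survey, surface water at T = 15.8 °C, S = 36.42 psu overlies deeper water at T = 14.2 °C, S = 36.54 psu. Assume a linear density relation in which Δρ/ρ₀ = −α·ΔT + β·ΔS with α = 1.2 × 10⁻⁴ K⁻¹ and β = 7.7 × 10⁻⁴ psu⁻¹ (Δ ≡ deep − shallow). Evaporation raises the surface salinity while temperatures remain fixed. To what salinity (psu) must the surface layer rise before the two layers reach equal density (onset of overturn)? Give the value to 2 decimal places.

Neutral buoyancy requires −α(T_deep − T_surf) + β(S_deep − S_surf′) = 0.
S_surf′ = S_deep − (α/β)·ΔT = 36.54 − (1.2 × 10⁻⁴/7.7 × 10⁻⁴)·(-1.6) = 36.7894 psu.
Increase required: 36.7894 − 36.42 = 0.3694 psu.

36.79 psu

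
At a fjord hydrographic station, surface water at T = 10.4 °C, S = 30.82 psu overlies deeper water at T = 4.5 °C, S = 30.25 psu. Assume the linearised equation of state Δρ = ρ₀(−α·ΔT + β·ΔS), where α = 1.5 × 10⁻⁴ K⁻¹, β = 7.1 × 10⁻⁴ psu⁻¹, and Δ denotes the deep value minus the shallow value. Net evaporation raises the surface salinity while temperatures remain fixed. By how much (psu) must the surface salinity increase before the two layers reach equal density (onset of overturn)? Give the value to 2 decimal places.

0.68 psu

Neutral buoyancy requires −α(T_deep − T_surf) + β(S_deep − S_surf′) = 0.
S_surf′ = S_deep − (α/β)·ΔT = 30.25 − (1.5 × 10⁻⁴/7.1 × 10⁻⁴)·(-5.9) = 31.4965 psu.
Increase required: 31.4965 − 30.82 = 0.6765 psu.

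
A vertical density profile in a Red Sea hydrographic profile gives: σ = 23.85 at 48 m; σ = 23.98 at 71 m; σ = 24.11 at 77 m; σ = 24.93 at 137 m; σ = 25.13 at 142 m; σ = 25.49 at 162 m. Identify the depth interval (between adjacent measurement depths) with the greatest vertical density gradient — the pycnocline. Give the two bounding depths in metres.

Compute the density gradient over each adjacent pair:
  48–71 m: Δρ/Δz = 0.13/23 = 5.7 × 10⁻³ kg m⁻⁴
  71–77 m: Δρ/Δz = 0.13/6 = 0.022 kg m⁻⁴
  77–137 m: Δρ/Δz = 0.82/60 = 0.014 kg m⁻⁴
  137–142 m: Δρ/Δz = 0.20/5 = 0.040 kg m⁻⁴
  142–162 m: Δρ/Δz = 0.36/20 = 0.018 kg m⁻⁴
The largest gradient is in the 137–142 m interval — the pycnocline.

137–142 m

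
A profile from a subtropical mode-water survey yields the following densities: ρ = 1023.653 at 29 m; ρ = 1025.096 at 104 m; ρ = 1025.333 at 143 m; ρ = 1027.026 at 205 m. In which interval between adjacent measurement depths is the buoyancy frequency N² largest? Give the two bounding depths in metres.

Compute the density gradient over each adjacent pair:
  29–104 m: Δρ/Δz = 1.443/75 = 0.019 kg m⁻⁴
  104–143 m: Δρ/Δz = 0.237/39 = 6.1 × 10⁻³ kg m⁻⁴
  143–205 m: Δρ/Δz = 1.693/62 = 0.027 kg m⁻⁴
The largest gradient is in the 143–205 m interval — the pycnocline.

143–205 m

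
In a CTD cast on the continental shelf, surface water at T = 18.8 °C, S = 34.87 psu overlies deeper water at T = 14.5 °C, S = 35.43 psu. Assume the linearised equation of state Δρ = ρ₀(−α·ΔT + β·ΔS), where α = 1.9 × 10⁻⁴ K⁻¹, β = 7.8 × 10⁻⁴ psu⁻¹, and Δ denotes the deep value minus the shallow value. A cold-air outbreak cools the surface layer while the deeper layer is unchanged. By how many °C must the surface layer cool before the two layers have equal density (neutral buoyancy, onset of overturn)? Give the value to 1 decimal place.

6.6 °C

Neutral buoyancy requires Δρ = 0, i.e. −α(T_deep − T_surf′) + β(S_deep − S_surf) = 0.
T_surf′ = T_deep − (β/α)·ΔS = 14.5 − (7.8 × 10⁻⁴/1.9 × 10⁻⁴)·(+0.56) = 12.201 °C.
Cooling required: 18.8 − (12.201) = 6.599 °C.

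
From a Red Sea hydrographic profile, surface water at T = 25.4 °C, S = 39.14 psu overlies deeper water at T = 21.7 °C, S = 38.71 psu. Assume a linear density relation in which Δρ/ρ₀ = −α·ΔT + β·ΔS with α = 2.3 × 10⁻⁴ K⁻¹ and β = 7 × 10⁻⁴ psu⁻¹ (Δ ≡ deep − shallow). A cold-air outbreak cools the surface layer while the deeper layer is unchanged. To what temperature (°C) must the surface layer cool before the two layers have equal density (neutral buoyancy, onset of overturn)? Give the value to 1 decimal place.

Neutral buoyancy requires Δρ = 0, i.e. −α(T_deep − T_surf′) + β(S_deep − S_surf) = 0.
T_surf′ = T_deep − (β/α)·ΔS = 21.7 − (7 × 10⁻⁴/2.3 × 10⁻⁴)·(-0.43) = 23.009 °C.
Cooling required: 25.4 − (23.009) = 2.391 °C.

23.0 °C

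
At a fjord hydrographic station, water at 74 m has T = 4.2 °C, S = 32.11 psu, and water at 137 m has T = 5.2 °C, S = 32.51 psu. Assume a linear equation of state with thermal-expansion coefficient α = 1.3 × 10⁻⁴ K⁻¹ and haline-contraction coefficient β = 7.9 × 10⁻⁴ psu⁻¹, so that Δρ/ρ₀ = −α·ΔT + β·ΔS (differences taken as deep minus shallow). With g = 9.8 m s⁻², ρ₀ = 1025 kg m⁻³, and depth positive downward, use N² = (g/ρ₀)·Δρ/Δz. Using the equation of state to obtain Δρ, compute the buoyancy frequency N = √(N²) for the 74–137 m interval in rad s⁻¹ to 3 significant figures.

5.38 × 10⁻³ rad s⁻¹

ΔT = +1.0 K, ΔS = +0.40 psu (deep − shallow).
Δρ/ρ₀ = −αΔT + βΔS = -1.30 × 10⁻⁴ + 3.16 × 10⁻⁴ = 1.86 × 10⁻⁴, so Δρ ≈ 0.1907 kg m⁻³.
N² = (g/ρ₀)·Δρ/Δz = g·(Δρ/ρ₀)/Δz = 9.8 × 1.86 × 10⁻⁴ / 63 = 2.8933 × 10⁻⁵ s⁻².
N = √(2.8933 × 10⁻⁵) = 5.3789 × 10⁻³ rad s⁻¹ ≈ 5.38 × 10⁻³ rad s⁻¹.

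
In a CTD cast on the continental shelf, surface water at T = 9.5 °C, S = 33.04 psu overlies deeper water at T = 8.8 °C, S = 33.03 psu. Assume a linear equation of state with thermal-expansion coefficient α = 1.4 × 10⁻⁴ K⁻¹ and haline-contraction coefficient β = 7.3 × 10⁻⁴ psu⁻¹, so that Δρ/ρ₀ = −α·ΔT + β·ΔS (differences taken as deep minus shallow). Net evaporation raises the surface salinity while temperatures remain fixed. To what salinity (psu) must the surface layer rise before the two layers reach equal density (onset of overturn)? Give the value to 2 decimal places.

Neutral buoyancy requires −α(T_deep − T_surf) + β(S_deep − S_surf′) = 0.
S_surf′ = S_deep − (α/β)·ΔT = 33.03 − (1.4 × 10⁻⁴/7.3 × 10⁻⁴)·(-0.7) = 33.1642 psu.
Increase required: 33.1642 − 33.04 = 0.1242 psu.

33.16 psu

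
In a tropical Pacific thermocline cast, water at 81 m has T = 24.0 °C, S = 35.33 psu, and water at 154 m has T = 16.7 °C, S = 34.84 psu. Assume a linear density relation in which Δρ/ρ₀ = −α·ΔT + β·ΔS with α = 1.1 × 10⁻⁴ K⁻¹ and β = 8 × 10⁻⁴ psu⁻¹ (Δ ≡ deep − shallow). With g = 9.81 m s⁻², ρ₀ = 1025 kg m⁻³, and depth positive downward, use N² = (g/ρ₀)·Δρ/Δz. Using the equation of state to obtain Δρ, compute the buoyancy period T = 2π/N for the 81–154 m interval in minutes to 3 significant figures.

14.1 min

ΔT = -7.3 K, ΔS = -0.49 psu (deep − shallow).
Δρ/ρ₀ = −αΔT + βΔS = 8.03 × 10⁻⁴ − 3.92 × 10⁻⁴ = 4.11 × 10⁻⁴, so Δρ ≈ 0.4213 kg m⁻³.
N² = (g/ρ₀)·Δρ/Δz = g·(Δρ/ρ₀)/Δz = 9.81 × 4.11 × 10⁻⁴ / 73 = 5.5232 × 10⁻⁵ s⁻².
N = √(5.5232 × 10⁻⁵) = 7.4318 × 10⁻³ rad s⁻¹ → T = 2π/N = 845.45 s = 14.091 min ≈ 14.1 min.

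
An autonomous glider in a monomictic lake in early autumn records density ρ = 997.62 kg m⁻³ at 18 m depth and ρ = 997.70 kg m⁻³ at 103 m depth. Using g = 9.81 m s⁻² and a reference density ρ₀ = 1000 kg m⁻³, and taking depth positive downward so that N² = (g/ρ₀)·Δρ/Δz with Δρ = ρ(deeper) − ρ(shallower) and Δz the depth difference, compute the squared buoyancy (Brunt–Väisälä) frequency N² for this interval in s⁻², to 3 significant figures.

9.23 × 10⁻⁶ s⁻²

Δρ = 997.70 − 997.62 = 0.08 kg m⁻³ over Δz = 103 − 18 = 85 m.
N² = (9.81/1000) × (0.08/85) = 9.2329 × 10⁻⁶ s⁻² ≈ 9.23 × 10⁻⁶ s⁻².
A positive N² confirms static stability across the interval.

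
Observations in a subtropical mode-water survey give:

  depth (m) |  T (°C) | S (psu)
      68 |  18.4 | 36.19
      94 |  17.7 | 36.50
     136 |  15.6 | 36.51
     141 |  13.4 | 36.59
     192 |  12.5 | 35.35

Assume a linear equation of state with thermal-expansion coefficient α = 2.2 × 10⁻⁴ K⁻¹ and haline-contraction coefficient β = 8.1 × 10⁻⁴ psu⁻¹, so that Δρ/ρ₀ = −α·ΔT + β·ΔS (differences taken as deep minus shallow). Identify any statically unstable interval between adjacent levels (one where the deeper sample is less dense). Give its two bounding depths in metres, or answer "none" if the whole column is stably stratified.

141–192 m

Evaluate Δρ/ρ₀ = −αΔT + βΔS across each adjacent pair:
  68–94 m: −αΔT+βΔS = −(2.2 × 10⁻⁴)(-0.7)+(8.1 × 10⁻⁴)(+0.31) = 4.1 × 10⁻⁴ → stable
  94–136 m: −αΔT+βΔS = −(2.2 × 10⁻⁴)(-2.1)+(8.1 × 10⁻⁴)(+0.01) = 4.7 × 10⁻⁴ → stable
  136–141 m: −αΔT+βΔS = −(2.2 × 10⁻⁴)(-2.2)+(8.1 × 10⁻⁴)(+0.08) = 5.5 × 10⁻⁴ → stable
  141–192 m: −αΔT+βΔS = −(2.2 × 10⁻⁴)(-0.9)+(8.1 × 10⁻⁴)(-1.24) = -8.1 × 10⁻⁴ → UNSTABLE
The 141–192 m interval has Δρ < 0: lighter water underlies denser water.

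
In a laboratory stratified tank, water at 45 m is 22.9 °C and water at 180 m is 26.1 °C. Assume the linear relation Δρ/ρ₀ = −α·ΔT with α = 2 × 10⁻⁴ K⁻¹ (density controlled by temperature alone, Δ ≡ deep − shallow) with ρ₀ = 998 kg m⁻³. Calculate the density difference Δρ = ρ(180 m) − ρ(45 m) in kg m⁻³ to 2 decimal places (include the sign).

ΔT = +3.2 K, Δρ/ρ₀ = −αΔT = -6.40 × 10⁻⁴.
Δρ = 998 × (-6.40 × 10⁻⁴) = -0.64 kg m⁻³.
Negative Δρ: lighter below, statically unstable.

-0.64 kg m⁻³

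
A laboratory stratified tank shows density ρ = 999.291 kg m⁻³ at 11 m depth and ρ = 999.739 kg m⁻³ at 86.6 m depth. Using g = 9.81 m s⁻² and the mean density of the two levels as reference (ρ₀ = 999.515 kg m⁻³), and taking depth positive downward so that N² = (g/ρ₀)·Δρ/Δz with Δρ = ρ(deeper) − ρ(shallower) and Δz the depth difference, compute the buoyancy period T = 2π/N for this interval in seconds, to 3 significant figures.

824 s

Δρ = 999.739 − 999.291 = 0.448 kg m⁻³ over Δz = 86.6 − 11 = 75.6 m.
N² = (9.81/999.515) × (0.448/75.6) = 5.8162 × 10⁻⁵ s⁻².
N = √(5.8162 × 10⁻⁵) = 7.6264 × 10⁻³ rad s⁻¹, so T = 2π/N = 823.87 s ≈ 824 s.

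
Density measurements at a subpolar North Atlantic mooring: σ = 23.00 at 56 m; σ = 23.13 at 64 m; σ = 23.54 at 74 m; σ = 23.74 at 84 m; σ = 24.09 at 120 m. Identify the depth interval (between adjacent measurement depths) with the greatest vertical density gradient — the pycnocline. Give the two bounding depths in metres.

Compute the density gradient over each adjacent pair:
  56–64 m: Δρ/Δz = 0.13/8 = 0.016 kg m⁻⁴
  64–74 m: Δρ/Δz = 0.41/10 = 0.041 kg m⁻⁴
  74–84 m: Δρ/Δz = 0.20/10 = 0.020 kg m⁻⁴
  84–120 m: Δρ/Δz = 0.35/36 = 9.7 × 10⁻³ kg m⁻⁴
The largest gradient is in the 64–74 m interval — the pycnocline.

64–74 m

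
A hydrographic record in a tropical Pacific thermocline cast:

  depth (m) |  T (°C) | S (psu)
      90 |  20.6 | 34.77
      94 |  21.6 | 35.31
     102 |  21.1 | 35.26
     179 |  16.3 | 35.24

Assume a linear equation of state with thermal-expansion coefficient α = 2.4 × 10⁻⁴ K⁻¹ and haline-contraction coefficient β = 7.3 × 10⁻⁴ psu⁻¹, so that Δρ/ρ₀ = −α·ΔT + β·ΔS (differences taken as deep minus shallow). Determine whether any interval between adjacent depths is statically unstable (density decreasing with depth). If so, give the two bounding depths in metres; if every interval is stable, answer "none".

none

Evaluate Δρ/ρ₀ = −αΔT + βΔS across each adjacent pair:
  90–94 m: −αΔT+βΔS = −(2.4 × 10⁻⁴)(+1.0)+(7.3 × 10⁻⁴)(+0.54) = 1.5 × 10⁻⁴ → stable
  94–102 m: −αΔT+βΔS = −(2.4 × 10⁻⁴)(-0.5)+(7.3 × 10⁻⁴)(-0.05) = 8.3 × 10⁻⁵ → stable
  102–179 m: −αΔT+βΔS = −(2.4 × 10⁻⁴)(-4.8)+(7.3 × 10⁻⁴)(-0.02) = 1.1 × 10⁻³ → stable
Every interval has Δρ > 0: the column is stably stratified throughout.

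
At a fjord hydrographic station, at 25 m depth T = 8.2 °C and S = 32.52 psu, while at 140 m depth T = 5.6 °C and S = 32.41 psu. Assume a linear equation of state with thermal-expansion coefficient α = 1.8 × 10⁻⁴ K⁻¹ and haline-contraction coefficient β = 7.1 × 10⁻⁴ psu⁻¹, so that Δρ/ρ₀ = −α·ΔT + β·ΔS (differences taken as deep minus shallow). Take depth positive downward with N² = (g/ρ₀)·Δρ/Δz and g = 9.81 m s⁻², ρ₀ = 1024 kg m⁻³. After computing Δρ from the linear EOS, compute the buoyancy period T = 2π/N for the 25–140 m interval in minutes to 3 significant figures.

ΔT = -2.6 K, ΔS = -0.11 psu (deep − shallow).
Δρ/ρ₀ = −αΔT + βΔS = 4.68 × 10⁻⁴ − 7.81 × 10⁻⁵ = 3.899 × 10⁻⁴, so Δρ ≈ 0.3993 kg m⁻³.
N² = (g/ρ₀)·Δρ/Δz = g·(Δρ/ρ₀)/Δz = 9.81 × 3.899 × 10⁻⁴ / 115 = 3.3260 × 10⁻⁵ s⁻².
N = √(3.3260 × 10⁻⁵) = 5.7671 × 10⁻³ rad s⁻¹ → T = 2π/N = 1.0895 × 10³ s = 18.158 min ≈ 18.2 min.

18.2 min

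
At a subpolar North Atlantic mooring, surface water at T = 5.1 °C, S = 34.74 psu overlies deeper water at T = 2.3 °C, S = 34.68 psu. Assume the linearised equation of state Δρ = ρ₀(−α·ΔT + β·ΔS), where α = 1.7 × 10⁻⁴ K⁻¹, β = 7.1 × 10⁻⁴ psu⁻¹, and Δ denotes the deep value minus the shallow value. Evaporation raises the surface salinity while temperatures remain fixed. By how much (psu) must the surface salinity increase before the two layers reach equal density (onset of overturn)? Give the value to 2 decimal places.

Neutral buoyancy requires −α(T_deep − T_surf) + β(S_deep − S_surf′) = 0.
S_surf′ = S_deep − (α/β)·ΔT = 34.68 − (1.7 × 10⁻⁴/7.1 × 10⁻⁴)·(-2.8) = 35.3504 psu.
Increase required: 35.3504 − 34.74 = 0.6104 psu.

0.61 psu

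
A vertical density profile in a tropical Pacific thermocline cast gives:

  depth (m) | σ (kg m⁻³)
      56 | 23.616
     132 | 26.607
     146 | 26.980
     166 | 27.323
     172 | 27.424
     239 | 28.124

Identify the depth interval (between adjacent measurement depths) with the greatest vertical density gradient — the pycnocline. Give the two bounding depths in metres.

56–132 m

Compute the density gradient over each adjacent pair:
  56–132 m: Δρ/Δz = 2.991/76 = 0.039 kg m⁻⁴
  132–146 m: Δρ/Δz = 0.373/14 = 0.027 kg m⁻⁴
  146–166 m: Δρ/Δz = 0.343/20 = 0.017 kg m⁻⁴
  166–172 m: Δρ/Δz = 0.101/6 = 0.017 kg m⁻⁴
  172–239 m: Δρ/Δz = 0.700/67 = 0.010 kg m⁻⁴
The largest gradient is in the 56–132 m interval — the pycnocline.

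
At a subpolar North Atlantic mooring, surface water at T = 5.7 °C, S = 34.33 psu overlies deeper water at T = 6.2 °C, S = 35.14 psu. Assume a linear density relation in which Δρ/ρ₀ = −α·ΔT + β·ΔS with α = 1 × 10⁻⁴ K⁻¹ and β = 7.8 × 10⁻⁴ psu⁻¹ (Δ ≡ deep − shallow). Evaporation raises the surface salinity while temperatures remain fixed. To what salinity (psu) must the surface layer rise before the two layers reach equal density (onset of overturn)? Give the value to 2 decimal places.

35.08 psu

Neutral buoyancy requires −α(T_deep − T_surf) + β(S_deep − S_surf′) = 0.
S_surf′ = S_deep − (α/β)·ΔT = 35.14 − (1 × 10⁻⁴/7.8 × 10⁻⁴)·(+0.5) = 35.0759 psu.
Increase required: 35.0759 − 34.33 = 0.7459 psu.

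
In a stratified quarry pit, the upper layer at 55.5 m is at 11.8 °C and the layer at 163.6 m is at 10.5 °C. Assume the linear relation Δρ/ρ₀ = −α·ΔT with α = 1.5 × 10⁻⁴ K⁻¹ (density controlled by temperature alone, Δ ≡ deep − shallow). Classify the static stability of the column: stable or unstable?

stable

ΔT = 10.5 − 11.8 = -1.3 K, so Δρ/ρ₀ = −αΔT = 1.95 × 10⁻⁴.
Δρ/ρ₀ > 0, so Δρ > 0: deeper water is denser → statically stable.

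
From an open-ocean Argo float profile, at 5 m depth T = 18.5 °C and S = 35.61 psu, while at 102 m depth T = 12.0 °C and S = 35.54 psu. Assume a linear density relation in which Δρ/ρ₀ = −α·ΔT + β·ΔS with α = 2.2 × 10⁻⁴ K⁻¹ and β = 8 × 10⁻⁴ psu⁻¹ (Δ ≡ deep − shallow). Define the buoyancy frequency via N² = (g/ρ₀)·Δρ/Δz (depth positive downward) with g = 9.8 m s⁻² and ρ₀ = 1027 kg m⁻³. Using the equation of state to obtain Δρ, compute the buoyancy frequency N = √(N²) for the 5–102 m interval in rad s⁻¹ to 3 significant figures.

0.0118 rad s⁻¹

ΔT = -6.5 K, ΔS = -0.07 psu (deep − shallow).
Δρ/ρ₀ = −αΔT + βΔS = 1.43 × 10⁻³ − 5.60 × 10⁻⁵ = 1.374 × 10⁻³, so Δρ ≈ 1.411 kg m⁻³.
N² = (g/ρ₀)·Δρ/Δz = g·(Δρ/ρ₀)/Δz = 9.8 × 1.374 × 10⁻³ / 97 = 1.3882 × 10⁻⁴ s⁻².
N = √(1.3882 × 10⁻⁴) = 0.011782 rad s⁻¹ ≈ 0.0118 rad s⁻¹.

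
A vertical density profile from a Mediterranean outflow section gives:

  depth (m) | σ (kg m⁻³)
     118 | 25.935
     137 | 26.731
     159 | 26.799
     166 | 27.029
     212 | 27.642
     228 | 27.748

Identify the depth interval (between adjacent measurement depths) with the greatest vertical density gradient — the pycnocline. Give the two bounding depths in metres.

118–137 m

Compute the density gradient over each adjacent pair:
  118–137 m: Δρ/Δz = 0.796/19 = 0.042 kg m⁻⁴
  137–159 m: Δρ/Δz = 0.068/22 = 3.1 × 10⁻³ kg m⁻⁴
  159–166 m: Δρ/Δz = 0.230/7 = 0.033 kg m⁻⁴
  166–212 m: Δρ/Δz = 0.613/46 = 0.013 kg m⁻⁴
  212–228 m: Δρ/Δz = 0.106/16 = 6.6 × 10⁻³ kg m⁻⁴
The largest gradient is in the 118–137 m interval — the pycnocline.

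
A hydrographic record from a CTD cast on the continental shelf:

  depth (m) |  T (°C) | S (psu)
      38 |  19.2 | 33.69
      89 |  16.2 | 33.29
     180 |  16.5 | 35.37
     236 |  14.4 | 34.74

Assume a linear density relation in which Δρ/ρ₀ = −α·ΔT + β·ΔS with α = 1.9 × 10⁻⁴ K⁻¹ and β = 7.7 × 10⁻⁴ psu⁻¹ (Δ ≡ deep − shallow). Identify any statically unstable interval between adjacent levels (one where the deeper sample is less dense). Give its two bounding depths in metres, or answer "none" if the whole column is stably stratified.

Evaluate Δρ/ρ₀ = −αΔT + βΔS across each adjacent pair:
  38–89 m: −αΔT+βΔS = −(1.9 × 10⁻⁴)(-3.0)+(7.7 × 10⁻⁴)(-0.40) = 2.6 × 10⁻⁴ → stable
  89–180 m: −αΔT+βΔS = −(1.9 × 10⁻⁴)(+0.3)+(7.7 × 10⁻⁴)(+2.08) = 1.5 × 10⁻³ → stable
  180–236 m: −αΔT+βΔS = −(1.9 × 10⁻⁴)(-2.1)+(7.7 × 10⁻⁴)(-0.63) = -8.6 × 10⁻⁵ → UNSTABLE
The 180–236 m interval has Δρ < 0: lighter water underlies denser water.

180–236 m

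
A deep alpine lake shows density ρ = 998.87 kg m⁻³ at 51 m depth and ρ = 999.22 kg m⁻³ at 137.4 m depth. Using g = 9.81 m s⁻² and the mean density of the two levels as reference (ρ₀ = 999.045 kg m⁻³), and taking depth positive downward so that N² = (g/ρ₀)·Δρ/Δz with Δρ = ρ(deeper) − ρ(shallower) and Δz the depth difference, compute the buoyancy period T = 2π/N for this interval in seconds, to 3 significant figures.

Δρ = 999.22 − 998.87 = 0.35 kg m⁻³ over Δz = 137.4 − 51 = 86.4 m.
N² = (9.81/999.045) × (0.35/86.4) = 3.9778 × 10⁻⁵ s⁻².
N = √(3.9778 × 10⁻⁵) = 6.3070 × 10⁻³ rad s⁻¹, so T = 2π/N = 996.22 s ≈ 996 s.
A positive N² confirms static stability across the interval.

996 s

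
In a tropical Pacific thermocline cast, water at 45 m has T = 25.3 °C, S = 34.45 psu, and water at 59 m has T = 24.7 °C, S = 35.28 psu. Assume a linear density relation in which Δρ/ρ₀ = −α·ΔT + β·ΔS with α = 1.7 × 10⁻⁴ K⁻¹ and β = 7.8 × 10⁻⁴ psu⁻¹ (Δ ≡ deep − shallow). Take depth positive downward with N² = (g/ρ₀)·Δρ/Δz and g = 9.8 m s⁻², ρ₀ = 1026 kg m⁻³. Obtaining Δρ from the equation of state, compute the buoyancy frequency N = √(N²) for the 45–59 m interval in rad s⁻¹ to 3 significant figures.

ΔT = -0.6 K, ΔS = +0.83 psu (deep − shallow).
Δρ/ρ₀ = −αΔT + βΔS = 1.02 × 10⁻⁴ + 6.474 × 10⁻⁴ = 7.494 × 10⁻⁴, so Δρ ≈ 0.7689 kg m⁻³.
N² = (g/ρ₀)·Δρ/Δz = g·(Δρ/ρ₀)/Δz = 9.8 × 7.494 × 10⁻⁴ / 14 = 5.2458 × 10⁻⁴ s⁻².
N = √(5.2458 × 10⁻⁴) = 0.022904 rad s⁻¹ ≈ 0.0229 rad s⁻¹.

0.0229 rad s⁻¹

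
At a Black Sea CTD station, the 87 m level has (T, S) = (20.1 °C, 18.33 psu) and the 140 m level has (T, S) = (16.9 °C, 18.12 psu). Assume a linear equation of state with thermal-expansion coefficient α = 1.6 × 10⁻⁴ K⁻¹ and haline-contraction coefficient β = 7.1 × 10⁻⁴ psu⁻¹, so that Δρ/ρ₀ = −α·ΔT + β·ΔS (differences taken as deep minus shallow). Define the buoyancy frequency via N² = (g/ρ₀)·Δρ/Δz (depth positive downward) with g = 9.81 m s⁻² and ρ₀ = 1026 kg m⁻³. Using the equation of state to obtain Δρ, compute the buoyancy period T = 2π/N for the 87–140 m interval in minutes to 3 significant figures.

ΔT = -3.2 K, ΔS = -0.21 psu (deep − shallow).
Δρ/ρ₀ = −αΔT + βΔS = 5.12 × 10⁻⁴ − 1.491 × 10⁻⁴ = 3.629 × 10⁻⁴, so Δρ ≈ 0.3723 kg m⁻³.
N² = (g/ρ₀)·Δρ/Δz = g·(Δρ/ρ₀)/Δz = 9.81 × 3.629 × 10⁻⁴ / 53 = 6.7171 × 10⁻⁵ s⁻².
N = √(6.7171 × 10⁻⁵) = 8.1958 × 10⁻³ rad s⁻¹ → T = 2π/N = 766.63 s = 12.777 min ≈ 12.8 min.

12.8 min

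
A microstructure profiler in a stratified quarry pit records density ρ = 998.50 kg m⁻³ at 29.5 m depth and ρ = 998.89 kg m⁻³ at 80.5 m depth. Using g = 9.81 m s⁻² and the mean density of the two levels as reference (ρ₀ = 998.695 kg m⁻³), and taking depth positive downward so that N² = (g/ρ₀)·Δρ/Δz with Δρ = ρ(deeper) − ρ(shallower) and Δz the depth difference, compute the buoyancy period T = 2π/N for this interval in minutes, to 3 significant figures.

Δρ = 998.89 − 998.50 = 0.39 kg m⁻³ over Δz = 80.5 − 29.5 = 51 m.
N² = (9.81/998.695) × (0.39/51) = 7.5116 × 10⁻⁵ s⁻².
N = √(7.5116 × 10⁻⁵) = 8.6669 × 10⁻³ rad s⁻¹, so T = 2π/N = 724.96 s = 12.083 min ≈ 12.1 min.

12.1 min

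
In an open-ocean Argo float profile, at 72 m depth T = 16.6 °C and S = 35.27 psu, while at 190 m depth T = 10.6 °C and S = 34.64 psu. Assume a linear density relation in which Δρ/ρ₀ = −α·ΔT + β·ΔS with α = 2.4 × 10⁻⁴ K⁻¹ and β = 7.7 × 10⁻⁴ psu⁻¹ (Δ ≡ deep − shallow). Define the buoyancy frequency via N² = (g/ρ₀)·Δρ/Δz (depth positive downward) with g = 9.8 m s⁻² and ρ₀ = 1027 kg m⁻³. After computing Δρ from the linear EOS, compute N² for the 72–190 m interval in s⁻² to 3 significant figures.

7.93 × 10⁻⁵ s⁻²

ΔT = -6.0 K, ΔS = -0.63 psu (deep − shallow).
Δρ/ρ₀ = −αΔT + βΔS = 1.44 × 10⁻³ − 4.851 × 10⁻⁴ = 9.549 × 10⁻⁴, so Δρ ≈ 0.9807 kg m⁻³.
N² = (g/ρ₀)·Δρ/Δz = g·(Δρ/ρ₀)/Δz = 9.8 × 9.549 × 10⁻⁴ / 118 = 7.9305 × 10⁻⁵ s⁻² ≈ 7.93 × 10⁻⁵ s⁻².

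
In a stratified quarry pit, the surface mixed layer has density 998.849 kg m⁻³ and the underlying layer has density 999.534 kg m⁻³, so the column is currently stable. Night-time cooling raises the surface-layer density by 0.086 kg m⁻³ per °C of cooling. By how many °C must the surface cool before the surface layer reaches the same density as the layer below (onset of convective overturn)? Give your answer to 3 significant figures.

Density deficit of the surface layer: 999.534 − 998.849 = 0.685 kg m⁻³.
Required change = 0.685 / 0.086 = 7.97 °C.

7.97 °C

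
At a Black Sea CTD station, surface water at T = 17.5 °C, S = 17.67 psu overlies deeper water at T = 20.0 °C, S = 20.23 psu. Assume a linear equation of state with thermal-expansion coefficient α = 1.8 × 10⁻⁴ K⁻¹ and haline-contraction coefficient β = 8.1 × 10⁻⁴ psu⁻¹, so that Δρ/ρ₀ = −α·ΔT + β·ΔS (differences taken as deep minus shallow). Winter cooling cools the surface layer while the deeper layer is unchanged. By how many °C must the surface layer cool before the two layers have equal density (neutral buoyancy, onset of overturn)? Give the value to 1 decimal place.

Neutral buoyancy requires Δρ = 0, i.e. −α(T_deep − T_surf′) + β(S_deep − S_surf) = 0.
T_surf′ = T_deep − (β/α)·ΔS = 20.0 − (8.1 × 10⁻⁴/1.8 × 10⁻⁴)·(+2.56) = 8.480 °C.
Cooling required: 17.5 − (8.480) = 9.020 °C.

9.0 °C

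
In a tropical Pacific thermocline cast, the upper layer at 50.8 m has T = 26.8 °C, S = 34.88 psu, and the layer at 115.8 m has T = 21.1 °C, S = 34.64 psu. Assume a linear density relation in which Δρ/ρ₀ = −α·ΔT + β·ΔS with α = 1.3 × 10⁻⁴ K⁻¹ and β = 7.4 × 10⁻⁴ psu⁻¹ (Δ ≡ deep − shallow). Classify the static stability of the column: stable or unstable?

ΔT = 21.1 − 26.8 = -5.7 K and ΔS = 34.64 − 34.88 = -0.24 psu (deep − shallow).
−αΔT = 7.41 × 10⁻⁴; βΔS = -1.776 × 10⁻⁴; sum Δρ/ρ₀ = 5.634 × 10⁻⁴.
Δρ/ρ₀ > 0, so Δρ > 0: deeper water is denser → statically stable.

stable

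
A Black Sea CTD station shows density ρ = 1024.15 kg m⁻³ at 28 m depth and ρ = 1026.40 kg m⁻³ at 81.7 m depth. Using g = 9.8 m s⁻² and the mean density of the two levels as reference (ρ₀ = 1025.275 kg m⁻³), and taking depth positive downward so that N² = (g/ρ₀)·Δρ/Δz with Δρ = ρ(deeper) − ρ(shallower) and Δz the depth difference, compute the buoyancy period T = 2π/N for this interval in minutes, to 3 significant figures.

5.23 min

Δρ = 1026.40 − 1024.15 = 2.25 kg m⁻³ over Δz = 81.7 − 28 = 53.7 m.
N² = (9.8/1025.275) × (2.25/53.7) = 4.0049 × 10⁻⁴ s⁻².
N = √(4.0049 × 10⁻⁴) = 0.020012 rad s⁻¹, so T = 2π/N = 313.97 s = 5.2328 min ≈ 5.23 min.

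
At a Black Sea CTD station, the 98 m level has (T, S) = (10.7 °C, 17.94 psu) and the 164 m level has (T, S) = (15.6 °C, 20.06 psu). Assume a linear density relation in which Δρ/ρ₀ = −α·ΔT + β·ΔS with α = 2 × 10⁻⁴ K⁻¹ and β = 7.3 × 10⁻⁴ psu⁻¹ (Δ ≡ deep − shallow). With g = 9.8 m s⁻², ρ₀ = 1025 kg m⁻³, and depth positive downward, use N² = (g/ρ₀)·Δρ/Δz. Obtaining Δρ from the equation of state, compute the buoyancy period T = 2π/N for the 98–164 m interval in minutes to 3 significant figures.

ΔT = +4.9 K, ΔS = +2.12 psu (deep − shallow).
Δρ/ρ₀ = −αΔT + βΔS = -9.80 × 10⁻⁴ + 1.5476 × 10⁻³ = 5.676 × 10⁻⁴, so Δρ ≈ 0.5818 kg m⁻³.
N² = (g/ρ₀)·Δρ/Δz = g·(Δρ/ρ₀)/Δz = 9.8 × 5.676 × 10⁻⁴ / 66 = 8.4280 × 10⁻⁵ s⁻².
N = √(8.4280 × 10⁻⁵) = 9.1804 × 10⁻³ rad s⁻¹ → T = 2π/N = 684.41 s = 11.407 min ≈ 11.4 min.

11.4 min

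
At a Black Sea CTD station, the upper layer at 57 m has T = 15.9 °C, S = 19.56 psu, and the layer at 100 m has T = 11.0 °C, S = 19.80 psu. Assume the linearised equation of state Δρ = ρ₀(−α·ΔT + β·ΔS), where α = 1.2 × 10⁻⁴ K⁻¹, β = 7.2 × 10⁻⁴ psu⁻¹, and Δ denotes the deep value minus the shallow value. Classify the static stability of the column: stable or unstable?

ΔT = 11.0 − 15.9 = -4.9 K and ΔS = 19.80 − 19.56 = +0.24 psu (deep − shallow).
−αΔT = 5.88 × 10⁻⁴; βΔS = 1.728 × 10⁻⁴; sum Δρ/ρ₀ = 7.608 × 10⁻⁴.
Δρ/ρ₀ > 0, so Δρ > 0: deeper water is denser → statically stable.

stable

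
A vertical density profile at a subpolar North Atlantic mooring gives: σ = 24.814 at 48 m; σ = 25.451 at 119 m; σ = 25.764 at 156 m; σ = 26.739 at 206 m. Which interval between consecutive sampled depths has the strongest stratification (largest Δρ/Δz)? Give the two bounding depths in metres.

Compute the density gradient over each adjacent pair:
  48–119 m: Δρ/Δz = 0.637/71 = 9.0 × 10⁻³ kg m⁻⁴
  119–156 m: Δρ/Δz = 0.313/37 = 8.5 × 10⁻³ kg m⁻⁴
  156–206 m: Δρ/Δz = 0.975/50 = 0.019 kg m⁻⁴
The largest gradient is in the 156–206 m interval — the pycnocline.

156–206 m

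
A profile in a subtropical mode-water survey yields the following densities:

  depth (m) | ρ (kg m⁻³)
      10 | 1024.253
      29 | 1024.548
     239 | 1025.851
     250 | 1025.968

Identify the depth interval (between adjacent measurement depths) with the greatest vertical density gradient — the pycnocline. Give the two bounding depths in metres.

Compute the density gradient over each adjacent pair:
  10–29 m: Δρ/Δz = 0.295/19 = 0.016 kg m⁻⁴
  29–239 m: Δρ/Δz = 1.303/210 = 6.2 × 10⁻³ kg m⁻⁴
  239–250 m: Δρ/Δz = 0.117/11 = 0.011 kg m⁻⁴
The largest gradient is in the 10–29 m interval — the pycnocline.

10–29 m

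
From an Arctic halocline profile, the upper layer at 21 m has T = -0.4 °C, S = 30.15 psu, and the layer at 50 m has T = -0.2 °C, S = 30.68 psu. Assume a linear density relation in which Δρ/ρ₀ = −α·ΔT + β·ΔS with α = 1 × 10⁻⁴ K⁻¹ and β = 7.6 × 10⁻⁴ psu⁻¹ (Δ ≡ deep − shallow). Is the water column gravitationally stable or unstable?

stable

ΔT = -0.2 − -0.4 = +0.2 K and ΔS = 30.68 − 30.15 = +0.53 psu (deep − shallow).
−αΔT = -2.00 × 10⁻⁵; βΔS = 4.028 × 10⁻⁴; sum Δρ/ρ₀ = 3.828 × 10⁻⁴.
Δρ/ρ₀ > 0, so Δρ > 0: deeper water is denser → statically stable.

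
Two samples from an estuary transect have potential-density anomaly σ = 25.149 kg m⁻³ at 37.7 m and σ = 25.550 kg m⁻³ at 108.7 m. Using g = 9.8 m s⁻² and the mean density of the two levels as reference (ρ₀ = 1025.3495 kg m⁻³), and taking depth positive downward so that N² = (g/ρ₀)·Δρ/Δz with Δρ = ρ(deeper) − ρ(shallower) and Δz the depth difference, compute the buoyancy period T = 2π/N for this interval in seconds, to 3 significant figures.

Δρ = 1025.550 − 1025.149 = 0.401 kg m⁻³ over Δz = 108.7 − 37.7 = 71 m.
N² = (9.8/1025.3495) × (0.401/71) = 5.3981 × 10⁻⁵ s⁻².
N = √(5.3981 × 10⁻⁵) = 7.3472 × 10⁻³ rad s⁻¹, so T = 2π/N = 855.18 s ≈ 855 s.

855 s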